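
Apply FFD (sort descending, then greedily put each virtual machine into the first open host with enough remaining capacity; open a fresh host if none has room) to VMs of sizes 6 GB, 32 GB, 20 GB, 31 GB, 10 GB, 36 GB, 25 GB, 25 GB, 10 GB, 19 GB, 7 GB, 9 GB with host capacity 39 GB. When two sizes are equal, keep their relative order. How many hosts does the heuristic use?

Sorted descending: 36, 32, 31, 25, 25, 20, 19, 10, 10, 9, 7, 6.
  36 → host 1 (new)  [load 36/39]
  32 → host 2 (new)  [load 32/39]
  31 → host 3 (new)  [load 31/39]
  25 → host 4 (new)  [load 25/39]
  25 → host 5 (new)  [load 25/39]
  20 → host 6 (new)  [load 20/39]
  19 → host 6  [load 39/39]
  10 → host 4  [load 35/39]
  10 → host 5  [load 35/39]
  9 → host 7 (new)  [load 9/39]
  7 → host 2  [load 39/39]
  6 → host 3  [load 37/39]
7 hosts opened.

7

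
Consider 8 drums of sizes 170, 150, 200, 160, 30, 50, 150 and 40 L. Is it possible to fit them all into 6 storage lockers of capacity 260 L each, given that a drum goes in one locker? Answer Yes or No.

A valid assignment using 5 storage lockers:
  locker 1: 200 + 50 = 250
  locker 2: 170 + 40 + 30 = 240
  locker 3: 160 = 160
  locker 4: 150 = 150
  locker 5: 150 = 150
That uses only 5 ≤ 6, so 6 storage lockers are enough.

Yes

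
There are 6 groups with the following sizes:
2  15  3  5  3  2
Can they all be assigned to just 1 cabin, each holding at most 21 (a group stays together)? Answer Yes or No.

Total = 30; ⌈30/21⌉ = 2.
At least 2 cabins are required, but only 1 is allowed.

No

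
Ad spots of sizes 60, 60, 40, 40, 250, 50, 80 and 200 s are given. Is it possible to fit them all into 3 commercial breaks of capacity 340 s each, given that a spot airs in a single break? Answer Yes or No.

Yes

A valid assignment using 3 commercial breaks:
  break 1: 250 + 80 = 330
  break 2: 200 + 60 + 60 = 320
  break 3: 50 + 40 + 40 = 130
Every load is within 340 s, so 3 commercial breaks suffice.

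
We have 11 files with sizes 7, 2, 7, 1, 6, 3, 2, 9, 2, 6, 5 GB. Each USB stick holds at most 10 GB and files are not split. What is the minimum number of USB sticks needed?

6

Total = 9 + 7 + 7 + 6 + 6 + 5 + 3 + 2 + 2 + 2 + 1 = 50 GB.
Lower bound: ⌈50/10⌉ = 5 USB sticks.
A packing using 6 USB sticks:
  USB stick 1: 9 + 1 = 10
  USB stick 2: 7 + 3 = 10
  USB stick 3: 7 + 2 = 9
  USB stick 4: 6 + 2 + 2 = 10
  USB stick 5: 6 = 6
  USB stick 6: 5 = 5
No arrangement into 5 USB sticks stays within capacity, so 6 is optimal.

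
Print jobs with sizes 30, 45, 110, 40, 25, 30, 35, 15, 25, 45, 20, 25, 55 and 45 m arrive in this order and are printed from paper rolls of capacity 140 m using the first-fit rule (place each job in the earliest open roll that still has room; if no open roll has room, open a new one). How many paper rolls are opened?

  30 → roll 1 (new)  [load 30/140]
  45 → roll 1  [load 75/140]
  110 → roll 2 (new)  [load 110/140]
  40 → roll 1  [load 115/140]
  25 → roll 1  [load 140/140]
  30 → roll 2  [load 140/140]
  35 → roll 3 (new)  [load 35/140]
  15 → roll 3  [load 50/140]
  25 → roll 3  [load 75/140]
  45 → roll 3  [load 120/140]
  20 → roll 3  [load 140/140]
  25 → roll 4 (new)  [load 25/140]
  55 → roll 4  [load 80/140]
  45 → roll 4  [load 125/140]
4 paper rolls opened.

4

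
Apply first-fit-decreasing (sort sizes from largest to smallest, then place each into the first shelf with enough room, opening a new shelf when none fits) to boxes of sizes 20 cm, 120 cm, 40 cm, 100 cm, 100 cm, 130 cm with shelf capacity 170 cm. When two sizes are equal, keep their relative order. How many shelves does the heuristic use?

Sorted descending: 130, 120, 100, 100, 40, 20.
  130 → shelf 1 (new)  [load 130/170]
  120 → shelf 2 (new)  [load 120/170]
  100 → shelf 3 (new)  [load 100/170]
  100 → shelf 4 (new)  [load 100/170]
  40 → shelf 1  [load 170/170]
  20 → shelf 2  [load 140/170]
4 shelves opened.

4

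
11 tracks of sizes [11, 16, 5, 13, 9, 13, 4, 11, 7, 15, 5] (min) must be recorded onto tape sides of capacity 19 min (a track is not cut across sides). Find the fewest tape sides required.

Total = 16 + 15 + 13 + 13 + 11 + 11 + 9 + 7 + 5 + 5 + 4 = 109 min.
Lower bound: ⌈109/19⌉ = 6 tape sides.
A packing using 7 tape sides:
  side 1: 16 = 16
  side 2: 15 + 4 = 19
  side 3: 13 + 5 = 18
  side 4: 13 + 5 = 18
  side 5: 11 + 7 = 18
  side 6: 11 = 11
  side 7: 9 = 9
No arrangement into 6 tape sides stays within capacity, so 7 is optimal.

7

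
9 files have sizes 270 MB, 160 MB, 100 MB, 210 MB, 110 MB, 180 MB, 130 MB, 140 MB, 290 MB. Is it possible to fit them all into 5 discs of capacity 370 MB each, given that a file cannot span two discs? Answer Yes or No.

A valid assignment using 5 discs:
  disc 1: 290 = 290
  disc 2: 270 + 100 = 370
  disc 3: 210 + 160 = 370
  disc 4: 180 + 140 = 320
  disc 5: 130 + 110 = 240
Every load is within 370 MB, so 5 discs suffice.

Yes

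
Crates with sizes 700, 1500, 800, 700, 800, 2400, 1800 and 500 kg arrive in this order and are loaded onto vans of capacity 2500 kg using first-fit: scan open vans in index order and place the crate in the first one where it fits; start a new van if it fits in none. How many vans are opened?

  700 → van 1 (new)  [load 700/2500]
  1500 → van 1  [load 2200/2500]
  800 → van 2 (new)  [load 800/2500]
  700 → van 2  [load 1500/2500]
  800 → van 2  [load 2300/2500]
  2400 → van 3 (new)  [load 2400/2500]
  1800 → van 4 (new)  [load 1800/2500]
  500 → van 4  [load 2300/2500]
4 vans opened.

4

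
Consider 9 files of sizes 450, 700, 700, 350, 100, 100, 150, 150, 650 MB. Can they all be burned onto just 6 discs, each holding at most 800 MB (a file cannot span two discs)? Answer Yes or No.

A valid assignment using 5 discs:
  disc 1: 700 + 100 = 800
  disc 2: 700 + 100 = 800
  disc 3: 650 + 150 = 800
  disc 4: 450 + 350 = 800
  disc 5: 150 = 150
That uses only 5 ≤ 6, so 6 discs are enough.

Yes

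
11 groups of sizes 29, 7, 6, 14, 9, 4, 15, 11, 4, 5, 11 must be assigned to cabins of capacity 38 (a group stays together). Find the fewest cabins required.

Total = 29 + 15 + 14 + 11 + 11 + 9 + 7 + 6 + 5 + 4 + 4 = 115.
Lower bound: ⌈115/38⌉ = 4 cabins.
A packing using 4 cabins:
  cabin 1: 29 + 9 = 38
  cabin 2: 15 + 14 + 7 = 36
  cabin 3: 11 + 11 + 6 + 5 + 4 = 37
  cabin 4: 4 = 4
This matches the lower bound, so 4 is optimal.

4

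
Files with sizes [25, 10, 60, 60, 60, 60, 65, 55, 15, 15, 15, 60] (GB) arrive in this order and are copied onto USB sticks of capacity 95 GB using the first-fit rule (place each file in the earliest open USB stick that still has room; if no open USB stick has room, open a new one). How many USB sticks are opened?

7

  25 → USB stick 1 (new)  [load 25/95]
  10 → USB stick 1  [load 35/95]
  60 → USB stick 1  [load 95/95]
  60 → USB stick 2 (new)  [load 60/95]
  60 → USB stick 3 (new)  [load 60/95]
  60 → USB stick 4 (new)  [load 60/95]
  65 → USB stick 5 (new)  [load 65/95]
  55 → USB stick 6 (new)  [load 55/95]
  15 → USB stick 2  [load 75/95]
  15 → USB stick 2  [load 90/95]
  15 → USB stick 3  [load 75/95]
  60 → USB stick 7 (new)  [load 60/95]
7 USB sticks opened.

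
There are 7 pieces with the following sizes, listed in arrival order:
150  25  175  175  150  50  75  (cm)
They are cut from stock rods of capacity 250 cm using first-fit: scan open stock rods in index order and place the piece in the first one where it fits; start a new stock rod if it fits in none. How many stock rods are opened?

  150 → stock rod 1 (new)  [load 150/250]
  25 → stock rod 1  [load 175/250]
  175 → stock rod 2 (new)  [load 175/250]
  175 → stock rod 3 (new)  [load 175/250]
  150 → stock rod 4 (new)  [load 150/250]
  50 → stock rod 1  [load 225/250]
  75 → stock rod 2  [load 250/250]
4 stock rods opened.

4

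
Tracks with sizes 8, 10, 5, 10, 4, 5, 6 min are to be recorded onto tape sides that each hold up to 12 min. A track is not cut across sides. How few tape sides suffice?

Total = 10 + 10 + 8 + 6 + 5 + 5 + 4 = 48 min.
Lower bound: ⌈48/12⌉ = 4 tape sides.
A packing using 5 tape sides:
  side 1: 10 = 10
  side 2: 10 = 10
  side 3: 8 + 4 = 12
  side 4: 6 + 5 = 11
  side 5: 5 = 5
No arrangement into 4 tape sides stays within capacity, so 5 is optimal.

5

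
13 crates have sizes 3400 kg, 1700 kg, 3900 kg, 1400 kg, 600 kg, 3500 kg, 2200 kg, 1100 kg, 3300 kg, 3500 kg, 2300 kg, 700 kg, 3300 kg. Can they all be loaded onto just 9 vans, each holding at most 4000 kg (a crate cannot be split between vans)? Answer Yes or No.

Yes

A valid assignment using 9 vans:
  van 1: 3900 = 3900
  van 2: 3500 = 3500
  van 3: 3500 = 3500
  van 4: 3400 + 600 = 4000
  van 5: 3300 + 700 = 4000
  van 6: 3300 = 3300
  van 7: 2300 + 1700 = 4000
  van 8: 2200 + 1400 = 3600
  van 9: 1100 = 1100
Every load is within 4000 kg, so 9 vans suffice.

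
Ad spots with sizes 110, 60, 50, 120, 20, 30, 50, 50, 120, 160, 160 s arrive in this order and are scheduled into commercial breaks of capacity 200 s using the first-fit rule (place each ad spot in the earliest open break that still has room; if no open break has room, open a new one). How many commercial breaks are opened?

  110 → break 1 (new)  [load 110/200]
  60 → break 1  [load 170/200]
  50 → break 2 (new)  [load 50/200]
  120 → break 2  [load 170/200]
  20 → break 1  [load 190/200]
  30 → break 2  [load 200/200]
  50 → break 3 (new)  [load 50/200]
  50 → break 3  [load 100/200]
  120 → break 4 (new)  [load 120/200]
  160 → break 5 (new)  [load 160/200]
  160 → break 6 (new)  [load 160/200]
6 commercial breaks opened.

6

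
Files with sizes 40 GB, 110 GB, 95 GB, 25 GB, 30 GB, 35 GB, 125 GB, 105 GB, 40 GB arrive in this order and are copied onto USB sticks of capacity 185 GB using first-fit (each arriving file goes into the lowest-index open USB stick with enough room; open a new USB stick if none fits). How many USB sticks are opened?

  40 → USB stick 1 (new)  [load 40/185]
  110 → USB stick 1  [load 150/185]
  95 → USB stick 2 (new)  [load 95/185]
  25 → USB stick 1  [load 175/185]
  30 → USB stick 2  [load 125/185]
  35 → USB stick 2  [load 160/185]
  125 → USB stick 3 (new)  [load 125/185]
  105 → USB stick 4 (new)  [load 105/185]
  40 → USB stick 3  [load 165/185]
4 USB sticks opened.

4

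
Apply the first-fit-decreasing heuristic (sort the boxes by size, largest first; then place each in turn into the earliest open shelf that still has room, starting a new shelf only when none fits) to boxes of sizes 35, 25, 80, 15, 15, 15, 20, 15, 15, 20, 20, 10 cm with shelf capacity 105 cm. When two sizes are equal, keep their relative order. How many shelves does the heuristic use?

Sorted descending: 80, 35, 25, 20, 20, 20, 15, 15, 15, 15, 15, 10.
  80 → shelf 1 (new)  [load 80/105]
  35 → shelf 2 (new)  [load 35/105]
  25 → shelf 1  [load 105/105]
  20 → shelf 2  [load 55/105]
  20 → shelf 2  [load 75/105]
  20 → shelf 2  [load 95/105]
  15 → shelf 3 (new)  [load 15/105]
  15 → shelf 3  [load 30/105]
  15 → shelf 3  [load 45/105]
  15 → shelf 3  [load 60/105]
  15 → shelf 3  [load 75/105]
  10 → shelf 2  [load 105/105]
3 shelves opened.

3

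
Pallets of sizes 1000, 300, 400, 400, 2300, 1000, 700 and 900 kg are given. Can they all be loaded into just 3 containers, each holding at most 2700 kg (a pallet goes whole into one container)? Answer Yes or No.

Yes

A valid assignment using 3 containers:
  container 1: 2300 + 400 = 2700
  container 2: 1000 + 1000 + 700 = 2700
  container 3: 900 + 400 + 300 = 1600
Every load is within 2700 kg, so 3 containers suffice.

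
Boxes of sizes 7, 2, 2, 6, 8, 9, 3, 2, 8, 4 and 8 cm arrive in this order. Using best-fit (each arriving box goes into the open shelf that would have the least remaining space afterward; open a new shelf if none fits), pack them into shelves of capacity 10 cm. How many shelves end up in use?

7

  7 → shelf 1 (new)  [load 7/10]
  2 → shelf 1  [load 9/10]
  2 → shelf 2 (new)  [load 2/10]
  6 → shelf 2  [load 8/10]
  8 → shelf 3 (new)  [load 8/10]
  9 → shelf 4 (new)  [load 9/10]
  3 → shelf 5 (new)  [load 3/10]
  2 → shelf 2  [load 10/10]
  8 → shelf 6 (new)  [load 8/10]
  4 → shelf 5  [load 7/10]
  8 → shelf 7 (new)  [load 8/10]
7 shelves opened.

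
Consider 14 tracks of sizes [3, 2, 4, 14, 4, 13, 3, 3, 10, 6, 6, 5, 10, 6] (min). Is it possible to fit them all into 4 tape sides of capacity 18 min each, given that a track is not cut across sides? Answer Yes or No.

No

Total = 89 min; ⌈89/18⌉ = 5.
At least 5 tape sides are required, but only 4 are allowed.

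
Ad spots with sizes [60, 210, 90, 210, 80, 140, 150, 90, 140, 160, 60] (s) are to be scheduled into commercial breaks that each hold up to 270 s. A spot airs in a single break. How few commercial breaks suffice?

6

Total = 210 + 210 + 160 + 150 + 140 + 140 + 90 + 90 + 80 + 60 + 60 = 1390 s.
Lower bound: ⌈1390/270⌉ = 6 commercial breaks.
A packing using 6 commercial breaks:
  break 1: 210 + 60 = 270
  break 2: 210 + 60 = 270
  break 3: 160 + 90 = 250
  break 4: 150 + 90 = 240
  break 5: 140 + 80 = 220
  break 6: 140 = 140
This matches the lower bound, so 6 is optimal.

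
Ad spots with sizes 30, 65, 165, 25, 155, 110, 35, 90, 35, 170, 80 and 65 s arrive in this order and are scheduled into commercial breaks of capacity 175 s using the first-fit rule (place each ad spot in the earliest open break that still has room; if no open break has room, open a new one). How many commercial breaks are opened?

  30 → break 1 (new)  [load 30/175]
  65 → break 1  [load 95/175]
  165 → break 2 (new)  [load 165/175]
  25 → break 1  [load 120/175]
  155 → break 3 (new)  [load 155/175]
  110 → break 4 (new)  [load 110/175]
  35 → break 1  [load 155/175]
  90 → break 5 (new)  [load 90/175]
  35 → break 4  [load 145/175]
  170 → break 6 (new)  [load 170/175]
  80 → break 5  [load 170/175]
  65 → break 7 (new)  [load 65/175]
7 commercial breaks opened.

7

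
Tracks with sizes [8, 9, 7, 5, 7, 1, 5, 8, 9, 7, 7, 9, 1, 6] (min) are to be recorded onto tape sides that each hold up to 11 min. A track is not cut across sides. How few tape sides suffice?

11

Total = 9 + 9 + 9 + 8 + 8 + 7 + 7 + 7 + 7 + 6 + 5 + 5 + 1 + 1 = 89 min.
Lower bound: ⌈89/11⌉ = 9 tape sides.
Also, 10 tracks each exceed 11/2 min, and no two of those can share a side, so at least 10 tape sides are needed.
A packing using 11 tape sides:
  side 1: 9 + 1 + 1 = 11
  side 2: 9 = 9
  side 3: 9 = 9
  side 4: 8 = 8
  side 5: 8 = 8
  side 6: 7 = 7
  side 7: 7 = 7
  side 8: 7 = 7
  side 9: 7 = 7
  side 10: 6 + 5 = 11
  side 11: 5 = 5
No arrangement into 10 tape sides stays within capacity, so 11 is optimal.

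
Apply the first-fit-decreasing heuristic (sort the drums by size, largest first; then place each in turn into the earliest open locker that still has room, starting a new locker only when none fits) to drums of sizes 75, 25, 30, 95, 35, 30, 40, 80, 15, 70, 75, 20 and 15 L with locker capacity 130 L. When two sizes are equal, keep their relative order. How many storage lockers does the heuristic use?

Sorted descending: 95, 80, 75, 75, 70, 40, 35, 30, 30, 25, 20, 15, 15.
  95 → locker 1 (new)  [load 95/130]
  80 → locker 2 (new)  [load 80/130]
  75 → locker 3 (new)  [load 75/130]
  75 → locker 4 (new)  [load 75/130]
  70 → locker 5 (new)  [load 70/130]
  40 → locker 2  [load 120/130]
  35 → locker 1  [load 130/130]
  30 → locker 3  [load 105/130]
  30 → locker 4  [load 105/130]
  25 → locker 3  [load 130/130]
  20 → locker 4  [load 125/130]
  15 → locker 5  [load 85/130]
  15 → locker 5  [load 100/130]
5 storage lockers opened.

5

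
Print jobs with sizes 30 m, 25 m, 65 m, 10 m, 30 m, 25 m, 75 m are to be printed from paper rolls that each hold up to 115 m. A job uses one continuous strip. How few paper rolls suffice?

Total = 75 + 65 + 30 + 30 + 25 + 25 + 10 = 260 m.
Lower bound: ⌈260/115⌉ = 3 paper rolls.
A packing using 3 paper rolls:
  roll 1: 75 + 30 + 10 = 115
  roll 2: 65 + 30 = 95
  roll 3: 25 + 25 = 50
This matches the lower bound, so 3 is optimal.

3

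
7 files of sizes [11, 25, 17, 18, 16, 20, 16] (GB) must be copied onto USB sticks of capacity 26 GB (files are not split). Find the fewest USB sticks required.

Total = 25 + 20 + 18 + 17 + 16 + 16 + 11 = 123 GB.
Lower bound: ⌈123/26⌉ = 5 USB sticks.
Also, 6 files each exceed 13 GB, and no two of those can share a USB stick, so at least 6 USB sticks are needed.
A packing using 7 USB sticks:
  USB stick 1: 25 = 25
  USB stick 2: 20 = 20
  USB stick 3: 18 = 18
  USB stick 4: 17 = 17
  USB stick 5: 16 = 16
  USB stick 6: 16 = 16
  USB stick 7: 11 = 11
No arrangement into 6 USB sticks stays within capacity, so 7 is optimal.

7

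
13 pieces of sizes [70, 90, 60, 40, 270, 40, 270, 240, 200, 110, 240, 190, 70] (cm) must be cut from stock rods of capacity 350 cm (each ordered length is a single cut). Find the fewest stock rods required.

6

Total = 270 + 270 + 240 + 240 + 200 + 190 + 110 + 90 + 70 + 70 + 60 + 40 + 40 = 1890 cm.
Lower bound: ⌈1890/350⌉ = 6 stock rods.
A packing using 6 stock rods:
  stock rod 1: 270 + 70 = 340
  stock rod 2: 270 + 70 = 340
  stock rod 3: 240 + 110 = 350
  stock rod 4: 240 + 90 = 330
  stock rod 5: 200 + 60 + 40 + 40 = 340
  stock rod 6: 190 = 190
This matches the lower bound, so 6 is optimal.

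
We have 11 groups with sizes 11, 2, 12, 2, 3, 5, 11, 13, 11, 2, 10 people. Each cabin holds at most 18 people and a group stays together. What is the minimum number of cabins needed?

Total = 13 + 12 + 11 + 11 + 11 + 10 + 5 + 3 + 2 + 2 + 2 = 82 people.
Lower bound: ⌈82/18⌉ = 5 cabins.
Also, 6 groups each exceed 9 people, and no two of those can share a cabin, so at least 6 cabins are needed.
A packing using 6 cabins:
  cabin 1: 13 + 5 = 18
  cabin 2: 12 + 3 + 2 = 17
  cabin 3: 11 + 2 + 2 = 15
  cabin 4: 11 = 11
  cabin 5: 11 = 11
  cabin 6: 10 = 10
This matches the lower bound, so 6 is optimal.

6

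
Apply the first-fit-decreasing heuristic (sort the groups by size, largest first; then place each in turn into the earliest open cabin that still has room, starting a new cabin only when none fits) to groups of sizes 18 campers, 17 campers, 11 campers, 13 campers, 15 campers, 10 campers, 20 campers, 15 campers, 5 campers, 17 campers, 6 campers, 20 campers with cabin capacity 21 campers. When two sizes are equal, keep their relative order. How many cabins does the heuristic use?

Sorted descending: 20, 20, 18, 17, 17, 15, 15, 13, 11, 10, 6, 5.
  20 → cabin 1 (new)  [load 20/21]
  20 → cabin 2 (new)  [load 20/21]
  18 → cabin 3 (new)  [load 18/21]
  17 → cabin 4 (new)  [load 17/21]
  17 → cabin 5 (new)  [load 17/21]
  15 → cabin 6 (new)  [load 15/21]
  15 → cabin 7 (new)  [load 15/21]
  13 → cabin 8 (new)  [load 13/21]
  11 → cabin 9 (new)  [load 11/21]
  10 → cabin 9  [load 21/21]
  6 → cabin 6  [load 21/21]
  5 → cabin 7  [load 20/21]
9 cabins opened.

9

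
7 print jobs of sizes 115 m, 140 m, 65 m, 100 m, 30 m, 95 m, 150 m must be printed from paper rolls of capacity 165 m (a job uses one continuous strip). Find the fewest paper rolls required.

Total = 150 + 140 + 115 + 100 + 95 + 65 + 30 = 695 m.
Lower bound: ⌈695/165⌉ = 5 paper rolls.
A packing using 5 paper rolls:
  roll 1: 150 = 150
  roll 2: 140 = 140
  roll 3: 115 + 30 = 145
  roll 4: 100 + 65 = 165
  roll 5: 95 = 95
This matches the lower bound, so 5 is optimal.

5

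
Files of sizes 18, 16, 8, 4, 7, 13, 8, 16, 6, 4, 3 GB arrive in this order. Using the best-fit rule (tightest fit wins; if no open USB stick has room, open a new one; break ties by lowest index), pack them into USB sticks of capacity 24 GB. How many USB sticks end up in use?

5

  18 → USB stick 1 (new)  [load 18/24]
  16 → USB stick 2 (new)  [load 16/24]
  8 → USB stick 2  [load 24/24]
  4 → USB stick 1  [load 22/24]
  7 → USB stick 3 (new)  [load 7/24]
  13 → USB stick 3  [load 20/24]
  8 → USB stick 4 (new)  [load 8/24]
  16 → USB stick 4  [load 24/24]
  6 → USB stick 5 (new)  [load 6/24]
  4 → USB stick 3  [load 24/24]
  3 → USB stick 5  [load 9/24]
5 USB sticks opened.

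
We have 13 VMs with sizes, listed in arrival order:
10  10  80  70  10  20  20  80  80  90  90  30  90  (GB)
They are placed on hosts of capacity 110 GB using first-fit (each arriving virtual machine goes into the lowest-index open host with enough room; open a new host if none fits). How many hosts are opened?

7

  10 → host 1 (new)  [load 10/110]
  10 → host 1  [load 20/110]
  80 → host 1  [load 100/110]
  70 → host 2 (new)  [load 70/110]
  10 → host 1  [load 110/110]
  20 → host 2  [load 90/110]
  20 → host 2  [load 110/110]
  80 → host 3 (new)  [load 80/110]
  80 → host 4 (new)  [load 80/110]
  90 → host 5 (new)  [load 90/110]
  90 → host 6 (new)  [load 90/110]
  30 → host 3  [load 110/110]
  90 → host 7 (new)  [load 90/110]
7 hosts opened.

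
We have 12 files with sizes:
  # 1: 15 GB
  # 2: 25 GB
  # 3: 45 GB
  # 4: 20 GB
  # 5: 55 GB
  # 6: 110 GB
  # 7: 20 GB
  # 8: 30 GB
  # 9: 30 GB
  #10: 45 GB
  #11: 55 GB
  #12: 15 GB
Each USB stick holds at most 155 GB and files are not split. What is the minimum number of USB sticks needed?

3

Total = 110 + 55 + 55 + 45 + 45 + 30 + 30 + 25 + 20 + 20 + 15 + 15 = 465 GB.
Lower bound: ⌈465/155⌉ = 3 USB sticks.
A packing using 3 USB sticks:
  USB stick 1: 110 + 45 = 155
  USB stick 2: 55 + 55 + 45 = 155
  USB stick 3: 30 + 30 + 25 + 20 + 20 + 15 + 15 = 155
This matches the lower bound, so 3 is optimal.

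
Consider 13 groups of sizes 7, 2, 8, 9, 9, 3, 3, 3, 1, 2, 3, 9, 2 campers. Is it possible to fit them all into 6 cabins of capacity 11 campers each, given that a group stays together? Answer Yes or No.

Yes

A valid assignment using 6 cabins:
  cabin 1: 9 + 2 = 11
  cabin 2: 9 + 2 = 11
  cabin 3: 9 + 2 = 11
  cabin 4: 8 + 3 = 11
  cabin 5: 7 + 3 + 1 = 11
  cabin 6: 3 + 3 = 6
Every load is within 11 campers, so 6 cabins suffice.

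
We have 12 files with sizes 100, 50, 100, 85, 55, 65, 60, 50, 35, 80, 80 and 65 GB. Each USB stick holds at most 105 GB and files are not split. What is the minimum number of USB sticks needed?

Total = 100 + 100 + 85 + 80 + 80 + 65 + 65 + 60 + 55 + 50 + 50 + 35 = 825 GB.
Lower bound: ⌈825/105⌉ = 8 USB sticks.
Also, 9 files each exceed 105/2 GB, and no two of those can share a USB stick, so at least 9 USB sticks are needed.
A packing using 10 USB sticks:
  USB stick 1: 100 = 100
  USB stick 2: 100 = 100
  USB stick 3: 85 = 85
  USB stick 4: 80 = 80
  USB stick 5: 80 = 80
  USB stick 6: 65 + 35 = 100
  USB stick 7: 65 = 65
  USB stick 8: 60 = 60
  USB stick 9: 55 + 50 = 105
  USB stick 10: 50 = 50
No arrangement into 9 USB sticks stays within capacity, so 10 is optimal.

10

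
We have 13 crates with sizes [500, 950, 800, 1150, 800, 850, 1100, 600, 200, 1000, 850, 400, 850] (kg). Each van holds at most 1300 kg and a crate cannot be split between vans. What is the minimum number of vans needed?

10

Total = 1150 + 1100 + 1000 + 950 + 850 + 850 + 850 + 800 + 800 + 600 + 500 + 400 + 200 = 10050 kg.
Lower bound: ⌈10050/1300⌉ = 8 vans.
Also, 9 crates each exceed 650 kg, and no two of those can share a van, so at least 9 vans are needed.
A packing using 10 vans:
  van 1: 1150 = 1150
  van 2: 1100 + 200 = 1300
  van 3: 1000 = 1000
  van 4: 950 = 950
  van 5: 850 + 400 = 1250
  van 6: 850 = 850
  van 7: 850 = 850
  van 8: 800 + 500 = 1300
  van 9: 800 = 800
  van 10: 600 = 600
No arrangement into 9 vans stays within capacity, so 10 is optimal.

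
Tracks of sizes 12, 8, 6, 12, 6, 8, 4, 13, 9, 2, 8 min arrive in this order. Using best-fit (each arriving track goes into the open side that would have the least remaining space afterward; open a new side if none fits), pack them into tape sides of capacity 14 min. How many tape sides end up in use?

7

  12 → side 1 (new)  [load 12/14]
  8 → side 2 (new)  [load 8/14]
  6 → side 2  [load 14/14]
  12 → side 3 (new)  [load 12/14]
  6 → side 4 (new)  [load 6/14]
  8 → side 4  [load 14/14]
  4 → side 5 (new)  [load 4/14]
  13 → side 6 (new)  [load 13/14]
  9 → side 5  [load 13/14]
  2 → side 1  [load 14/14]
  8 → side 7 (new)  [load 8/14]
7 tape sides opened.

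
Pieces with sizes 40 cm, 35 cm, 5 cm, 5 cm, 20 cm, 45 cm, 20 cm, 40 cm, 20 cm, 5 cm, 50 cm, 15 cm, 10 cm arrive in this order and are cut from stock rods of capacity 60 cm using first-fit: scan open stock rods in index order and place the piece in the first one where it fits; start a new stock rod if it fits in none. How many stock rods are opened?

  40 → stock rod 1 (new)  [load 40/60]
  35 → stock rod 2 (new)  [load 35/60]
  5 → stock rod 1  [load 45/60]
  5 → stock rod 1  [load 50/60]
  20 → stock rod 2  [load 55/60]
  45 → stock rod 3 (new)  [load 45/60]
  20 → stock rod 4 (new)  [load 20/60]
  40 → stock rod 4  [load 60/60]
  20 → stock rod 5 (new)  [load 20/60]
  5 → stock rod 1  [load 55/60]
  50 → stock rod 6 (new)  [load 50/60]
  15 → stock rod 3  [load 60/60]
  10 → stock rod 5  [load 30/60]
6 stock rods opened.

6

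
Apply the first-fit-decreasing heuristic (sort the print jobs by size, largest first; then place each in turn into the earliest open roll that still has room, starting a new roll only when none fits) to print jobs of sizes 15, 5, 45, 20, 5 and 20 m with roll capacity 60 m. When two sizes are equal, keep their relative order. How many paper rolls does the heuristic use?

2

Sorted descending: 45, 20, 20, 15, 5, 5.
  45 → roll 1 (new)  [load 45/60]
  20 → roll 2 (new)  [load 20/60]
  20 → roll 2  [load 40/60]
  15 → roll 1  [load 60/60]
  5 → roll 2  [load 45/60]
  5 → roll 2  [load 50/60]
2 paper rolls opened.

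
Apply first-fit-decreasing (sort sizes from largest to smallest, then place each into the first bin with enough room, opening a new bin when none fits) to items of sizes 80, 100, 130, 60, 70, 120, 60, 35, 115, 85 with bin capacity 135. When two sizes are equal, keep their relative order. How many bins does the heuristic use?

Sorted descending: 130, 120, 115, 100, 85, 80, 70, 60, 60, 35.
  130 → bin 1 (new)  [load 130/135]
  120 → bin 2 (new)  [load 120/135]
  115 → bin 3 (new)  [load 115/135]
  100 → bin 4 (new)  [load 100/135]
  85 → bin 5 (new)  [load 85/135]
  80 → bin 6 (new)  [load 80/135]
  70 → bin 7 (new)  [load 70/135]
  60 → bin 7  [load 130/135]
  60 → bin 8 (new)  [load 60/135]
  35 → bin 4  [load 135/135]
8 bins opened.

8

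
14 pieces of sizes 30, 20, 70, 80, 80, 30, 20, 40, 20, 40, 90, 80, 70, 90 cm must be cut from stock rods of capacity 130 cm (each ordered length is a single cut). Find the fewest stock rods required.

Total = 90 + 90 + 80 + 80 + 80 + 70 + 70 + 40 + 40 + 30 + 30 + 20 + 20 + 20 = 760 cm.
Lower bound: ⌈760/130⌉ = 6 stock rods.
Also, 7 pieces each exceed 65 cm, and no two of those can share a stock rod, so at least 7 stock rods are needed.
A packing using 7 stock rods:
  stock rod 1: 90 + 40 = 130
  stock rod 2: 90 + 40 = 130
  stock rod 3: 80 + 30 + 20 = 130
  stock rod 4: 80 + 30 + 20 = 130
  stock rod 5: 80 + 20 = 100
  stock rod 6: 70 = 70
  stock rod 7: 70 = 70
This matches the lower bound, so 7 is optimal.

7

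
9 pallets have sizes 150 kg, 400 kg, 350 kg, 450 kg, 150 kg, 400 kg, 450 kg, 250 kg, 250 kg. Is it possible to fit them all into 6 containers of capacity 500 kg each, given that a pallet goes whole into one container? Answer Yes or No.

No

Total = 2850 kg; ⌈2850/500⌉ = 6.
The bound of 6 does not rule out 6, but exhaustive search shows no assignment into 6 containers of capacity 500 kg exists — the minimum is 7.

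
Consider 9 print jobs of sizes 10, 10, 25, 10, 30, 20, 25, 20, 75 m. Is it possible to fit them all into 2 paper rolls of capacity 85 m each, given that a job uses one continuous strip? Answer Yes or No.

No

Total = 225 m; ⌈225/85⌉ = 3.
At least 3 paper rolls are required, but only 2 are allowed.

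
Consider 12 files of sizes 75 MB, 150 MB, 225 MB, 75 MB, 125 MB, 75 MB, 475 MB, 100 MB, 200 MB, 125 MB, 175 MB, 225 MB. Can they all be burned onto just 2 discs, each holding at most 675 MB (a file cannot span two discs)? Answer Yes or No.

Total = 2025 MB; ⌈2025/675⌉ = 3.
At least 3 discs are required, but only 2 are allowed.

No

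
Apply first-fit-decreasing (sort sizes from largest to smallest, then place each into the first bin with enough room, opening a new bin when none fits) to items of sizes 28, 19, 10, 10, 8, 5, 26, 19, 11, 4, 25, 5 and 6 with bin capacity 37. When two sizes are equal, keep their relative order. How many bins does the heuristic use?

5

Sorted descending: 28, 26, 25, 19, 19, 11, 10, 10, 8, 6, 5, 5, 4.
  28 → bin 1 (new)  [load 28/37]
  26 → bin 2 (new)  [load 26/37]
  25 → bin 3 (new)  [load 25/37]
  19 → bin 4 (new)  [load 19/37]
  19 → bin 5 (new)  [load 19/37]
  11 → bin 2  [load 37/37]
  10 → bin 3  [load 35/37]
  10 → bin 4  [load 29/37]
  8 → bin 1  [load 36/37]
  6 → bin 4  [load 35/37]
  5 → bin 5  [load 24/37]
  5 → bin 5  [load 29/37]
  4 → bin 5  [load 33/37]
5 bins opened.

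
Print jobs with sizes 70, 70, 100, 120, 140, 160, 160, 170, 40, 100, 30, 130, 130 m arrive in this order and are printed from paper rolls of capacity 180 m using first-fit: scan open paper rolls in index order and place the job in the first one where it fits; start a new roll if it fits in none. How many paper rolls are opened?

  70 → roll 1 (new)  [load 70/180]
  70 → roll 1  [load 140/180]
  100 → roll 2 (new)  [load 100/180]
  120 → roll 3 (new)  [load 120/180]
  140 → roll 4 (new)  [load 140/180]
  160 → roll 5 (new)  [load 160/180]
  160 → roll 6 (new)  [load 160/180]
  170 → roll 7 (new)  [load 170/180]
  40 → roll 1  [load 180/180]
  100 → roll 8 (new)  [load 100/180]
  30 → roll 2  [load 130/180]
  130 → roll 9 (new)  [load 130/180]
  130 → roll 10 (new)  [load 130/180]
10 paper rolls opened.

10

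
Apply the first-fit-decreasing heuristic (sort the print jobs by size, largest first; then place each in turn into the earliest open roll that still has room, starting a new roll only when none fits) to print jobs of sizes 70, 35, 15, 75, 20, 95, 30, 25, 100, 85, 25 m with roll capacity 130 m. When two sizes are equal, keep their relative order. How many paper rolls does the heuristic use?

Sorted descending: 100, 95, 85, 75, 70, 35, 30, 25, 25, 20, 15.
  100 → roll 1 (new)  [load 100/130]
  95 → roll 2 (new)  [load 95/130]
  85 → roll 3 (new)  [load 85/130]
  75 → roll 4 (new)  [load 75/130]
  70 → roll 5 (new)  [load 70/130]
  35 → roll 2  [load 130/130]
  30 → roll 1  [load 130/130]
  25 → roll 3  [load 110/130]
  25 → roll 4  [load 100/130]
  20 → roll 3  [load 130/130]
  15 → roll 4  [load 115/130]
5 paper rolls opened.

5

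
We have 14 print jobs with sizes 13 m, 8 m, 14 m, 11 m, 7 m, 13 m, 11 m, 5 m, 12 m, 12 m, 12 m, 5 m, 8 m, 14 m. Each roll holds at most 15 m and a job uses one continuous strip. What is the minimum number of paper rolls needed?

Total = 14 + 14 + 13 + 13 + 12 + 12 + 12 + 11 + 11 + 8 + 8 + 7 + 5 + 5 = 145 m.
Lower bound: ⌈145/15⌉ = 10 paper rolls.
Also, 11 print jobs each exceed 15/2 m, and no two of those can share a roll, so at least 11 paper rolls are needed.
A packing using 12 paper rolls:
  roll 1: 14 = 14
  roll 2: 14 = 14
  roll 3: 13 = 13
  roll 4: 13 = 13
  roll 5: 12 = 12
  roll 6: 12 = 12
  roll 7: 12 = 12
  roll 8: 11 = 11
  roll 9: 11 = 11
  roll 10: 8 + 7 = 15
  roll 11: 8 + 5 = 13
  roll 12: 5 = 5
No arrangement into 11 paper rolls stays within capacity, so 12 is optimal.

12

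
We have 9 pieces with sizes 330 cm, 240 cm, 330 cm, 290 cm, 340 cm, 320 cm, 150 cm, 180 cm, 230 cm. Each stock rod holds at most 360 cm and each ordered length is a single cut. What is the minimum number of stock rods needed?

8

Total = 340 + 330 + 330 + 320 + 290 + 240 + 230 + 180 + 150 = 2410 cm.
Lower bound: ⌈2410/360⌉ = 7 stock rods.
A packing using 8 stock rods:
  stock rod 1: 340 = 340
  stock rod 2: 330 = 330
  stock rod 3: 330 = 330
  stock rod 4: 320 = 320
  stock rod 5: 290 = 290
  stock rod 6: 240 = 240
  stock rod 7: 230 = 230
  stock rod 8: 180 + 150 = 330
No arrangement into 7 stock rods stays within capacity, so 8 is optimal.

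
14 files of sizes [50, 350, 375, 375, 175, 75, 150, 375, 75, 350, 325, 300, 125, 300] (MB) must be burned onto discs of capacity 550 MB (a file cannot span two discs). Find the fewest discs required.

8

Total = 375 + 375 + 375 + 350 + 350 + 325 + 300 + 300 + 175 + 150 + 125 + 75 + 75 + 50 = 3400 MB.
Lower bound: ⌈3400/550⌉ = 7 discs.
Also, 8 files each exceed 275 MB, and no two of those can share a disc, so at least 8 discs are needed.
A packing using 8 discs:
  disc 1: 375 + 175 = 550
  disc 2: 375 + 150 = 525
  disc 3: 375 + 125 + 50 = 550
  disc 4: 350 + 75 + 75 = 500
  disc 5: 350 = 350
  disc 6: 325 = 325
  disc 7: 300 = 300
  disc 8: 300 = 300
This matches the lower bound, so 8 is optimal.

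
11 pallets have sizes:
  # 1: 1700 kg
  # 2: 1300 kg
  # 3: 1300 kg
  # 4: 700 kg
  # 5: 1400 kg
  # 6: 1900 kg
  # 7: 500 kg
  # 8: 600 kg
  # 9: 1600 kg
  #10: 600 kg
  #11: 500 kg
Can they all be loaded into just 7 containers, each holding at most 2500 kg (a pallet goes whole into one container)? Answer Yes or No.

Yes

A valid assignment using 6 containers:
  container 1: 1900 + 600 = 2500
  container 2: 1700 + 700 = 2400
  container 3: 1600 + 600 = 2200
  container 4: 1400 + 500 + 500 = 2400
  container 5: 1300 = 1300
  container 6: 1300 = 1300
That uses only 6 ≤ 7, so 7 containers are enough.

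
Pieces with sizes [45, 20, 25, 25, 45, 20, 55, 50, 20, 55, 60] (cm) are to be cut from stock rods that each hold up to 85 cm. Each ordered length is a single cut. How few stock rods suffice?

6

Total = 60 + 55 + 55 + 50 + 45 + 45 + 25 + 25 + 20 + 20 + 20 = 420 cm.
Lower bound: ⌈420/85⌉ = 5 stock rods.
Also, 6 pieces each exceed 85/2 cm, and no two of those can share a stock rod, so at least 6 stock rods are needed.
A packing using 6 stock rods:
  stock rod 1: 60 + 25 = 85
  stock rod 2: 55 + 25 = 80
  stock rod 3: 55 + 20 = 75
  stock rod 4: 50 + 20 = 70
  stock rod 5: 45 + 20 = 65
  stock rod 6: 45 = 45
This matches the lower bound, so 6 is optimal.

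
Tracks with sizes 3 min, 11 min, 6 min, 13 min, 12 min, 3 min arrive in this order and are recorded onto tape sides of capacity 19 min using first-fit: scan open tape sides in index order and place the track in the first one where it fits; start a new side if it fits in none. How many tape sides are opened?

3

  3 → side 1 (new)  [load 3/19]
  11 → side 1  [load 14/19]
  6 → side 2 (new)  [load 6/19]
  13 → side 2  [load 19/19]
  12 → side 3 (new)  [load 12/19]
  3 → side 1  [load 17/19]
3 tape sides opened.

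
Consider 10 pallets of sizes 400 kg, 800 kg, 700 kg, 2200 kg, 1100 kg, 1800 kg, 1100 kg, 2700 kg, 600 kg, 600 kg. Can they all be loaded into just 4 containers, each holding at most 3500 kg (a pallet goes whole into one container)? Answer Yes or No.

A valid assignment using 4 containers:
  container 1: 2700 + 800 = 3500
  container 2: 2200 + 1100 = 3300
  container 3: 1800 + 1100 + 600 = 3500
  container 4: 700 + 600 + 400 = 1700
Every load is within 3500 kg, so 4 containers suffice.

Yes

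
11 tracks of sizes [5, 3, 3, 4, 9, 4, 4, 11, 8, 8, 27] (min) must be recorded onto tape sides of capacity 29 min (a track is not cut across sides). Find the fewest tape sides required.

4

Total = 27 + 11 + 9 + 8 + 8 + 5 + 4 + 4 + 4 + 3 + 3 = 86 min.
Lower bound: ⌈86/29⌉ = 3 tape sides.
A packing using 4 tape sides:
  side 1: 27 = 27
  side 2: 11 + 9 + 8 = 28
  side 3: 8 + 5 + 4 + 4 + 4 + 3 = 28
  side 4: 3 = 3
No arrangement into 3 tape sides stays within capacity, so 4 is optimal.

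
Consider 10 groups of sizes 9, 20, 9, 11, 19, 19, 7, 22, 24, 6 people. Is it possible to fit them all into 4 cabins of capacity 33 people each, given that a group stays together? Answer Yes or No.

No

Total = 146 people; ⌈146/33⌉ = 5.
At least 5 cabins are required, but only 4 are allowed.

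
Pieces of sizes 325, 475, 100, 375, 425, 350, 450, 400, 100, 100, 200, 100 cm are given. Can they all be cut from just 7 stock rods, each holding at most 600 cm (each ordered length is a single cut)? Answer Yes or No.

Yes

A valid assignment using 7 stock rods:
  stock rod 1: 475 + 100 = 575
  stock rod 2: 450 + 100 = 550
  stock rod 3: 425 + 100 = 525
  stock rod 4: 400 + 200 = 600
  stock rod 5: 375 + 100 = 475
  stock rod 6: 350 = 350
  stock rod 7: 325 = 325
Every load is within 600 cm, so 7 stock rods suffice.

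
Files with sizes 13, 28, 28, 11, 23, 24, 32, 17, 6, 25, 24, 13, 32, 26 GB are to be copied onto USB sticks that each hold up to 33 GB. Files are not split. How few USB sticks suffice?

11

Total = 32 + 32 + 28 + 28 + 26 + 25 + 24 + 24 + 23 + 17 + 13 + 13 + 11 + 6 = 302 GB.
Lower bound: ⌈302/33⌉ = 10 USB sticks.
A packing using 11 USB sticks:
  USB stick 1: 32 = 32
  USB stick 2: 32 = 32
  USB stick 3: 28 = 28
  USB stick 4: 28 = 28
  USB stick 5: 26 + 6 = 32
  USB stick 6: 25 = 25
  USB stick 7: 24 = 24
  USB stick 8: 24 = 24
  USB stick 9: 23 = 23
  USB stick 10: 17 + 13 = 30
  USB stick 11: 13 + 11 = 24
No arrangement into 10 USB sticks stays within capacity, so 11 is optimal.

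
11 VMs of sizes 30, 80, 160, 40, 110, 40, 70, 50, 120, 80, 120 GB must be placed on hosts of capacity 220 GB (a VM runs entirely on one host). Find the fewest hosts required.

5

Total = 160 + 120 + 120 + 110 + 80 + 80 + 70 + 50 + 40 + 40 + 30 = 900 GB.
Lower bound: ⌈900/220⌉ = 5 hosts.
A packing using 5 hosts:
  host 1: 160 + 50 = 210
  host 2: 120 + 80 = 200
  host 3: 120 + 80 = 200
  host 4: 110 + 70 + 40 = 220
  host 5: 40 + 30 = 70
This matches the lower bound, so 5 is optimal.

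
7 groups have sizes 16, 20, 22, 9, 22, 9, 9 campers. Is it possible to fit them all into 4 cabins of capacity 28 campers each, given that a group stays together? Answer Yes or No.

No

Total = 107 campers; ⌈107/28⌉ = 4.
The bound of 4 does not rule out 4, but exhaustive search shows no assignment into 4 cabins of capacity 28 campers exists — the minimum is 5.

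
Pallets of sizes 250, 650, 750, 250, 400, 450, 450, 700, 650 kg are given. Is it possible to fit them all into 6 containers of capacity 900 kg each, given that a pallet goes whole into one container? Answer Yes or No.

A valid assignment using 6 containers:
  container 1: 750 = 750
  container 2: 700 = 700
  container 3: 650 + 250 = 900
  container 4: 650 + 250 = 900
  container 5: 450 + 450 = 900
  container 6: 400 = 400
Every load is within 900 kg, so 6 containers suffice.

Yes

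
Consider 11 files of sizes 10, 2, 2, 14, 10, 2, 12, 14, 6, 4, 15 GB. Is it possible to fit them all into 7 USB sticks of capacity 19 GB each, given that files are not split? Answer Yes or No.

Yes

A valid assignment using 6 USB sticks:
  USB stick 1: 15 + 4 = 19
  USB stick 2: 14 + 2 + 2 = 18
  USB stick 3: 14 + 2 = 16
  USB stick 4: 12 + 6 = 18
  USB stick 5: 10 = 10
  USB stick 6: 10 = 10
That uses only 6 ≤ 7, so 7 USB sticks are enough.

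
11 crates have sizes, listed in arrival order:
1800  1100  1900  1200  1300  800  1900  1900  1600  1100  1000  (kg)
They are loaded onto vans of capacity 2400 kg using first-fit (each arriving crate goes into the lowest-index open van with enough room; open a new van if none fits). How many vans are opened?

  1800 → van 1 (new)  [load 1800/2400]
  1100 → van 2 (new)  [load 1100/2400]
  1900 → van 3 (new)  [load 1900/2400]
  1200 → van 2  [load 2300/2400]
  1300 → van 4 (new)  [load 1300/2400]
  800 → van 4  [load 2100/2400]
  1900 → van 5 (new)  [load 1900/2400]
  1900 → van 6 (new)  [load 1900/2400]
  1600 → van 7 (new)  [load 1600/2400]
  1100 → van 8 (new)  [load 1100/2400]
  1000 → van 8  [load 2100/2400]
8 vans opened.

8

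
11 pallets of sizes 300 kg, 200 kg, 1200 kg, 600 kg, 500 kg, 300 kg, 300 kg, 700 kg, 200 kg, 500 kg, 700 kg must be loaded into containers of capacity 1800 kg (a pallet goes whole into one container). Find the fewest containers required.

Total = 1200 + 700 + 700 + 600 + 500 + 500 + 300 + 300 + 300 + 200 + 200 = 5500 kg.
Lower bound: ⌈5500/1800⌉ = 4 containers.
A packing using 4 containers:
  container 1: 1200 + 600 = 1800
  container 2: 700 + 700 + 300 = 1700
  container 3: 500 + 500 + 300 + 300 + 200 = 1800
  container 4: 200 = 200
This matches the lower bound, so 4 is optimal.

4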